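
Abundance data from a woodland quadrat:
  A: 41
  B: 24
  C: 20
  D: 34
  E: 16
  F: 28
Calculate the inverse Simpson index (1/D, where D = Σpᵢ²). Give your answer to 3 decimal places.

Total N = 41+24+20+34+16+28 = 163, so the proportions are 0.2515337, 0.1472393, 0.1226994, 0.208589, 0.0981595, 0.1717791 (working shown to 7 dp, full precision carried).
D = 0.2515337² + 0.1472393² + 0.1226994² + 0.208589² + 0.0981595² + 0.1717791² = 0.0632692 + 0.0216794 + 0.0150551 + 0.0435094 + 0.0096353 + 0.0295081 = 0.1826565.
So 1/D = 5.47476, i.e. 5.475 to 3 decimal places.

5.475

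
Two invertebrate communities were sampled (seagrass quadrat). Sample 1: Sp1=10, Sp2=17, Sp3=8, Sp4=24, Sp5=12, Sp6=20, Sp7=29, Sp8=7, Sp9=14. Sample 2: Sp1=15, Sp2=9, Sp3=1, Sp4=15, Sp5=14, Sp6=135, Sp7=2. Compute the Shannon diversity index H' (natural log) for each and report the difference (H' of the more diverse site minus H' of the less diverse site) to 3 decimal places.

Sample 1: N=141, proportions 0.070922, 0.120567, 0.056738, 0.170213, 0.085106, 0.141844, 0.205674, 0.049645, 0.099291, giving H' = 2.097323 (working shown to 6 dp, full precision carried).
Sample 2: N=191, proportions 0.078534, 0.04712, 0.005236, 0.078534, 0.073298, 0.706806, 0.010471, giving H' = 1.055615.
Difference = |2.097323 − 1.055615| = 1.041708, i.e. 1.042 to 3 decimal places.

1.042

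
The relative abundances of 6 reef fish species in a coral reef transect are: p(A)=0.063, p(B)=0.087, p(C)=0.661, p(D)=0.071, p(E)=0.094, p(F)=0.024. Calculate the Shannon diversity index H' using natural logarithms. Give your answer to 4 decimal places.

Each pᵢ ln pᵢ term (working shown to 6 dp, full precision carried): 0.063×(-2.764621)=-0.174171, 0.087×(-2.441847)=-0.212441, 0.661×(-0.414001)=-0.273655, 0.071×(-2.645075)=-0.187800, 0.094×(-2.364460)=-0.222259, 0.024×(-3.729701)=-0.089513.
Sum = -1.159839, so H' = 1.1598.

1.1598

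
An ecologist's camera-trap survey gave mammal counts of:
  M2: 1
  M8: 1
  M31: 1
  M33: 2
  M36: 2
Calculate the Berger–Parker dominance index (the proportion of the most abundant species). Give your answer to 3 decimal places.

Total N = 1+1+1+2+2 = 7, so the proportions are 0.14286, 0.14286, 0.14286, 0.28571, 0.28571 (working shown to 5 dp, full precision carried).
The largest proportion is 0.28571, i.e. d = 0.286 to 3 decimal places.

0.286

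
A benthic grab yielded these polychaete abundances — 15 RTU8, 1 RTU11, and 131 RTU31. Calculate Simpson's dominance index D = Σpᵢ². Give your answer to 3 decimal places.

0.805

Total N = 15+1+131 = 147, so the proportions are 0.10204, 0.0068, 0.89116 (working shown to 5 dp, full precision carried).
D = 0.10204² + 0.0068² + 0.89116² = 0.01041 + 0.00005 + 0.79416 = 0.80462.
To 3 decimal places, D = 0.805.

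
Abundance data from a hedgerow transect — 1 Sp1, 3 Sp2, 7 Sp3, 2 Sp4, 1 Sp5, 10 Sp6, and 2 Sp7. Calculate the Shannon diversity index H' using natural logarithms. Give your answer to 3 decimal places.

Total N = 1+3+7+2+1+10+2 = 26, so the proportions are 0.03846, 0.11538, 0.26923, 0.07692, 0.03846, 0.38462, 0.07692 (working shown to 5 dp, full precision carried).
Each pᵢ ln pᵢ term: 0.03846×(-3.25810)=-0.12531, 0.11538×(-2.15948)=-0.24917, 0.26923×(-1.31219)=-0.35328, 0.07692×(-2.56495)=-0.19730, 0.03846×(-3.25810)=-0.12531, 0.38462×(-0.95551)=-0.36750, 0.07692×(-2.56495)=-0.19730.
Sum = -1.61519, so H' = 1.615.

1.615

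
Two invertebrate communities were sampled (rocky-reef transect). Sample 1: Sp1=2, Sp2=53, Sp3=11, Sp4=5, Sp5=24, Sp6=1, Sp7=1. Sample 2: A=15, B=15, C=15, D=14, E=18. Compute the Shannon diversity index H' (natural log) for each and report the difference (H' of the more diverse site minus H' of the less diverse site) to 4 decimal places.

Sample 1: N=97, proportions 0.020619, 0.546392, 0.113402, 0.051546, 0.247423, 0.010309, 0.010309, giving H' = 1.249875 (working shown to 6 dp, full precision carried).
Sample 2: N=77, proportions 0.194805, 0.194805, 0.194805, 0.181818, 0.233766, giving H' = 1.605679.
Difference = |1.249875 − 1.605679| = 0.355804, i.e. 0.3558 to 4 decimal places.

0.3558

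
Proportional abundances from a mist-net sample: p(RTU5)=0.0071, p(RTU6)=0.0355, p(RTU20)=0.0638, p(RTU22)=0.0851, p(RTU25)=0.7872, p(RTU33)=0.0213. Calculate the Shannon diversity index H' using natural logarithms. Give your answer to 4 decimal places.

Each pᵢ ln pᵢ term (working shown to 6 dp, full precision carried): 0.0071×(-4.947660)=-0.035128, 0.0355×(-3.338223)=-0.118507, 0.0638×(-2.752002)=-0.175578, 0.0851×(-2.463928)=-0.209680, 0.7872×(-0.239273)=-0.188356, 0.0213×(-3.849048)=-0.081985.
Sum = -0.809234, so H' = 0.8092.

0.8092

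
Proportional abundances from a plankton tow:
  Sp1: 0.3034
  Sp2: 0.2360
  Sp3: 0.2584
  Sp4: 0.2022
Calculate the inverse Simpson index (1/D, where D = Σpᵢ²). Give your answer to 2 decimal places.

3.92

D = 0.3034² + 0.236² + 0.2584² + 0.2022² = 0.092052 + 0.055696 + 0.066771 + 0.040885 = 0.255403 (working shown to 6 dp, full precision carried).
So 1/D = 3.9154, i.e. 3.92 to 2 decimal places.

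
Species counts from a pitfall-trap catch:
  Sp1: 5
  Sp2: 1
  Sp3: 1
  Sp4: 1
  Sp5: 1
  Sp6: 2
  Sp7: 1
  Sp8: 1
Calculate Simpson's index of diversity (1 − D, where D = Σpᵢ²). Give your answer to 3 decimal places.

Total N = 5+1+1+1+1+2+1+1 = 13, so the proportions are 0.38462, 0.07692, 0.07692, 0.07692, 0.07692, 0.15385, 0.07692, 0.07692 (working shown to 5 dp, full precision carried).
D = 0.38462² + 0.07692² + 0.07692² + 0.07692² + 0.07692² + 0.15385² + 0.07692² + 0.07692² = 0.14793 + 0.00592 + 0.00592 + 0.00592 + 0.00592 + 0.02367 + 0.00592 + 0.00592 = 0.20710.
So 1 − D = 0.79290, i.e. 0.793 to 3 decimal places.

0.793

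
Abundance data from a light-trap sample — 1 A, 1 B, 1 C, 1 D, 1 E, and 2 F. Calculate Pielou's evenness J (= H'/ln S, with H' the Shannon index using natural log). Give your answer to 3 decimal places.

0.976

Total N = 1+1+1+1+1+2 = 7, so the proportions are 0.14286, 0.14286, 0.14286, 0.14286, 0.14286, 0.28571 (working shown to 5 dp, full precision carried).
H' = −Σ pᵢ ln pᵢ = −((-0.27799) + (-0.27799) + (-0.27799) + (-0.27799) + (-0.27799) + (-0.35793)) = 1.74787.
With S = 6 species, ln S = 1.79176, so J = 1.74787/1.79176 = 0.97550, i.e. 0.976 to 3 decimal places.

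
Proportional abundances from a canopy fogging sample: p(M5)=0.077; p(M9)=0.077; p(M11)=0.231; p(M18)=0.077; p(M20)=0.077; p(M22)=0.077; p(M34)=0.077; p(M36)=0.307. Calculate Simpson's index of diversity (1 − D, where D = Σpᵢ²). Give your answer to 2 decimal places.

D = 0.077² + 0.077² + 0.231² + 0.077² + 0.077² + 0.077² + 0.077² + 0.307² = 0.0059 + 0.0059 + 0.0534 + 0.0059 + 0.0059 + 0.0059 + 0.0059 + 0.0942 = 0.1832 (working shown to 4 dp, full precision carried).
So 1 − D = 0.8168, i.e. 0.82 to 2 decimal places.

0.82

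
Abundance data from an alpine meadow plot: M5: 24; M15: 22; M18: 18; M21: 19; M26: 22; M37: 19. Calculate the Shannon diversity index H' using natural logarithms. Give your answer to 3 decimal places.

1.786

Total N = 24+22+18+19+22+19 = 124, so the proportions are 0.19355, 0.17742, 0.14516, 0.15323, 0.17742, 0.15323 (working shown to 5 dp, full precision carried).
Each pᵢ ln pᵢ term: 0.19355×(-1.64223)=-0.31785, 0.17742×(-1.72924)=-0.30680, 0.14516×(-1.92991)=-0.28015, 0.15323×(-1.87584)=-0.28743, 0.17742×(-1.72924)=-0.30680, 0.15323×(-1.87584)=-0.28743.
Sum = -1.78645, so H' = 1.786.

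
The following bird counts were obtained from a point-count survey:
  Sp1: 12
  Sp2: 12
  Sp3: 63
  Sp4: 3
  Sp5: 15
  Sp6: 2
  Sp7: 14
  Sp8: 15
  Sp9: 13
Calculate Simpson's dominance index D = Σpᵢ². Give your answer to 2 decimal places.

0.23

Total N = 12+12+63+3+15+2+14+15+13 = 149, so the proportions are 0.0805, 0.0805, 0.4228, 0.0201, 0.1007, 0.0134, 0.094, 0.1007, 0.0872 (working shown to 4 dp, full precision carried).
D = 0.0805² + 0.0805² + 0.4228² + 0.0201² + 0.1007² + 0.0134² + 0.094² + 0.1007² + 0.0872² = 0.0065 + 0.0065 + 0.1788 + 0.0004 + 0.0101 + 0.0002 + 0.0088 + 0.0101 + 0.0076 = 0.2290.
To 2 decimal places, D = 0.23.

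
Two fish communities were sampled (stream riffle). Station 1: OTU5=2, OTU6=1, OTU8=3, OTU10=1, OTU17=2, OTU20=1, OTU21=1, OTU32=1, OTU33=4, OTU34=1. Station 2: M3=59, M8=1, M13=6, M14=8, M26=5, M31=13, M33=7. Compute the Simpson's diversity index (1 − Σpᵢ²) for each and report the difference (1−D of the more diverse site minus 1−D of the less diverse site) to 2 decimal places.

0.26

Station 1: N=17, proportions 0.11765, 0.05882, 0.17647, 0.05882, 0.11765, 0.05882, 0.05882, 0.05882, 0.23529, 0.05882, giving 1−D = 0.86505 (working shown to 5 dp, full precision carried).
Station 2: N=99, proportions 0.59596, 0.0101, 0.06061, 0.08081, 0.05051, 0.13131, 0.07071, giving 1−D = 0.60973.
Difference = |0.86505 − 0.60973| = 0.25532, i.e. 0.26 to 2 decimal places.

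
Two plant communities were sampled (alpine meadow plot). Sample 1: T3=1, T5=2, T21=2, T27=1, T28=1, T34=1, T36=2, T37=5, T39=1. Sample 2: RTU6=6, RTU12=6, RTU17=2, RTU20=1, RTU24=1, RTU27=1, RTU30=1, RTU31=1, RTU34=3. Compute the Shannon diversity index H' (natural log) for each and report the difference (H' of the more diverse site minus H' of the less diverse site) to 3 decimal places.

0.109

Sample 1: N=16, proportions 0.0625, 0.125, 0.125, 0.0625, 0.0625, 0.0625, 0.125, 0.3125, 0.0625, giving H' = 2.009709 (working shown to 6 dp, full precision carried).
Sample 2: N=22, proportions 0.272727, 0.272727, 0.090909, 0.045455, 0.045455, 0.045455, 0.045455, 0.045455, 0.136364, giving H' = 1.900895.
Difference = |2.009709 − 1.900895| = 0.108814, i.e. 0.109 to 3 decimal places.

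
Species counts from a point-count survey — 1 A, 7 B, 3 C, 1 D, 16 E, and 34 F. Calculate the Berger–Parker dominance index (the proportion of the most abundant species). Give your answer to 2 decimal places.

0.55

Total N = 1+7+3+1+16+34 = 62, so the proportions are 0.0161, 0.1129, 0.0484, 0.0161, 0.2581, 0.5484 (working shown to 4 dp, full precision carried).
The largest proportion is 0.5484, i.e. d = 0.55 to 2 decimal places.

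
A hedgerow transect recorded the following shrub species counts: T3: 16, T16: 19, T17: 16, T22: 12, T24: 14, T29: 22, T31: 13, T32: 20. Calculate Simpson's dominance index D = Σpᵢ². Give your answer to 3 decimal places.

0.130

Total N = 16+19+16+12+14+22+13+20 = 132, so the proportions are 0.12121, 0.14394, 0.12121, 0.09091, 0.10606, 0.16667, 0.09848, 0.15152 (working shown to 5 dp, full precision carried).
D = 0.12121² + 0.14394² + 0.12121² + 0.09091² + 0.10606² + 0.16667² + 0.09848² + 0.15152² = 0.01469 + 0.02072 + 0.01469 + 0.00826 + 0.01125 + 0.02778 + 0.00970 + 0.02296 = 0.13005.
To 3 decimal places, D = 0.130.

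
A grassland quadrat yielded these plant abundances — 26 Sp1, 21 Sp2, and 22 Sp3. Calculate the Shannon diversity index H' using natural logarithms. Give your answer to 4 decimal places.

Total N = 26+21+22 = 69, so the proportions are 0.376812, 0.304348, 0.318841 (working shown to 6 dp, full precision carried).
Each pᵢ ln pᵢ term: 0.376812×(-0.976010)=-0.367772, 0.304348×(-1.189584)=-0.362047, 0.318841×(-1.143064)=-0.364455.
Sum = -1.094274, so H' = 1.0943.

1.0943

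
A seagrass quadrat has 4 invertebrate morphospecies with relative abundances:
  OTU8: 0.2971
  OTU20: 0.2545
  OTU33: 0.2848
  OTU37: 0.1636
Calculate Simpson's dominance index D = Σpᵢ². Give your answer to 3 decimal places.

D = 0.2971² + 0.2545² + 0.2848² + 0.1636² = 0.08827 + 0.06477 + 0.08111 + 0.02676 = 0.26091 (working shown to 5 dp, full precision carried).
To 3 decimal places, D = 0.261.

0.261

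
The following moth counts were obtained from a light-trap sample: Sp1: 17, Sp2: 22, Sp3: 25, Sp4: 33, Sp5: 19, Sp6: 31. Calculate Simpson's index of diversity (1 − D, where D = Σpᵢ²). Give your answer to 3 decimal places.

Total N = 17+22+25+33+19+31 = 147, so the proportions are 0.11565, 0.14966, 0.17007, 0.22449, 0.12925, 0.21088 (working shown to 5 dp, full precision carried).
D = 0.11565² + 0.14966² + 0.17007² + 0.22449² + 0.12925² + 0.21088² = 0.01337 + 0.02240 + 0.02892 + 0.05040 + 0.01671 + 0.04447 = 0.17627.
So 1 − D = 0.82373, i.e. 0.824 to 3 decimal places.

0.824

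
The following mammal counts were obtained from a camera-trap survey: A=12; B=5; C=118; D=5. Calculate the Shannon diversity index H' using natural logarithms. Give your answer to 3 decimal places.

Total N = 12+5+118+5 = 140, so the proportions are 0.08571, 0.03571, 0.84286, 0.03571 (working shown to 5 dp, full precision carried).
Each pᵢ ln pᵢ term: 0.08571×(-2.45674)=-0.21058, 0.03571×(-3.33220)=-0.11901, 0.84286×(-0.17096)=-0.14409, 0.03571×(-3.33220)=-0.11901.
Sum = -0.59268, so H' = 0.593.

0.593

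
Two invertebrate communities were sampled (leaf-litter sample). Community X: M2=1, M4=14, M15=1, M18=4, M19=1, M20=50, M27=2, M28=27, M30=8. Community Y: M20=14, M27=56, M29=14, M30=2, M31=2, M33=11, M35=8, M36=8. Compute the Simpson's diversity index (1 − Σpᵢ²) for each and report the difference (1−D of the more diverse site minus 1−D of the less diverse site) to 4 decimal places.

Community X: N=108, proportions 0.009259, 0.12963, 0.009259, 0.037037, 0.009259, 0.462963, 0.018519, 0.25, 0.074074, giving 1−D = 0.698903 (working shown to 6 dp, full precision carried).
Community Y: N=115, proportions 0.121739, 0.486957, 0.121739, 0.017391, 0.017391, 0.095652, 0.069565, 0.069565, giving 1−D = 0.713800.
Difference = |0.698903 − 0.713800| = 0.014897, i.e. 0.0149 to 4 decimal places.

0.0149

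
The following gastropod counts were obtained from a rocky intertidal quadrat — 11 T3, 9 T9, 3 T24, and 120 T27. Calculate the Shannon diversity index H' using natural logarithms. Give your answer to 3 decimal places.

0.600

Total N = 11+9+3+120 = 143, so the proportions are 0.07692, 0.06294, 0.02098, 0.83916 (working shown to 5 dp, full precision carried).
Each pᵢ ln pᵢ term: 0.07692×(-2.56495)=-0.19730, 0.06294×(-2.76562)=-0.17406, 0.02098×(-3.86423)=-0.08107, 0.83916×(-0.17535)=-0.14715.
Sum = -0.59958, so H' = 0.600.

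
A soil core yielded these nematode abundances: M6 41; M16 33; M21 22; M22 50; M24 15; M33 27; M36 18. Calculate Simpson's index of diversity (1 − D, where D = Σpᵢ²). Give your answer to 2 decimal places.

0.83

Total N = 41+33+22+50+15+27+18 = 206, so the proportions are 0.199, 0.1602, 0.1068, 0.2427, 0.0728, 0.1311, 0.0874 (working shown to 4 dp, full precision carried).
D = 0.199² + 0.1602² + 0.1068² + 0.2427² + 0.0728² + 0.1311² + 0.0874² = 0.0396 + 0.0257 + 0.0114 + 0.0589 + 0.0053 + 0.0172 + 0.0076 = 0.1657.
So 1 − D = 0.8343, i.e. 0.83 to 2 decimal places.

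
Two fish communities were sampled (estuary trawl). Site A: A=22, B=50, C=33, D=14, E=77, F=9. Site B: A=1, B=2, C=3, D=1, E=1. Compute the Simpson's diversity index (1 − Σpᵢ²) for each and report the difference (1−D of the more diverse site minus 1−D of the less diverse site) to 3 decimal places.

Site A: N=205, proportions 0.10732, 0.2439, 0.16098, 0.06829, 0.37561, 0.0439, giving 1−D = 0.75541 (working shown to 5 dp, full precision carried).
Site B: N=8, proportions 0.125, 0.25, 0.375, 0.125, 0.125, giving 1−D = 0.75000.
Difference = |0.75541 − 0.75000| = 0.00541, i.e. 0.005 to 3 decimal places.

0.005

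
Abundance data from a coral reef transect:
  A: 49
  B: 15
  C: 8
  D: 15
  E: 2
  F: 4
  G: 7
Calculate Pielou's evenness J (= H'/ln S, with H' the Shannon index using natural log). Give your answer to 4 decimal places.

Total N = 49+15+8+15+2+4+7 = 100, so the proportions are 0.49, 0.15, 0.08, 0.15, 0.02, 0.04, 0.07 (working shown to 6 dp, full precision carried).
H' = −Σ pᵢ ln pᵢ = −((-0.349541) + (-0.284568) + (-0.202058) + (-0.284568) + (-0.078240) + (-0.128755) + (-0.186148)) = 1.513879.
With S = 7 species, ln S = 1.945910, so J = 1.513879/1.945910 = 0.777980, i.e. 0.7780 to 4 decimal places.

0.7780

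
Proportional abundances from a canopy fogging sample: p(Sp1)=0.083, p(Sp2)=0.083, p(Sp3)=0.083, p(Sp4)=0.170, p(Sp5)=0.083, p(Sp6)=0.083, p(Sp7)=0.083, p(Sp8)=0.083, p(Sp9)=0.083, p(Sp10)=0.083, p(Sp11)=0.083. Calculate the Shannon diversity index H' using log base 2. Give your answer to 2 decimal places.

3.41

Each pᵢ log₂ pᵢ term (working shown to 4 dp, full precision carried): 0.083×(-3.5907)=-0.2980, 0.083×(-3.5907)=-0.2980, 0.083×(-3.5907)=-0.2980, 0.17×(-2.5564)=-0.4346, 0.083×(-3.5907)=-0.2980, 0.083×(-3.5907)=-0.2980, 0.083×(-3.5907)=-0.2980, 0.083×(-3.5907)=-0.2980, 0.083×(-3.5907)=-0.2980, 0.083×(-3.5907)=-0.2980, 0.083×(-3.5907)=-0.2980.
Sum = -3.4149, so H' = 3.41.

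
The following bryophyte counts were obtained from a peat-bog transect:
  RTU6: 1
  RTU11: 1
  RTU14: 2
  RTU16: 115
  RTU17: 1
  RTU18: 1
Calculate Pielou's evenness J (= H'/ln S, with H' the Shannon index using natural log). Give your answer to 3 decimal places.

Total N = 1+1+2+115+1+1 = 121, so the proportions are 0.00826, 0.00826, 0.01653, 0.95041, 0.00826, 0.00826 (working shown to 5 dp, full precision carried).
H' = −Σ pᵢ ln pᵢ = −((-0.03963) + (-0.03963) + (-0.06781) + (-0.04834) + (-0.03963) + (-0.03963)) = 0.27469.
With S = 6 species, ln S = 1.79176, so J = 0.27469/1.79176 = 0.15331, i.e. 0.153 to 3 decimal places.

0.153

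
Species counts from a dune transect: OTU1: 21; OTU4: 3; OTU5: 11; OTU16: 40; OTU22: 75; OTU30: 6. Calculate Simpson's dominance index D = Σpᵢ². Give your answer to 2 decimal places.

Total N = 21+3+11+40+75+6 = 156, so the proportions are 0.1346, 0.0192, 0.0705, 0.2564, 0.4808, 0.0385 (working shown to 4 dp, full precision carried).
D = 0.1346² + 0.0192² + 0.0705² + 0.2564² + 0.4808² + 0.0385² = 0.0181 + 0.0004 + 0.0050 + 0.0657 + 0.2311 + 0.0015 = 0.3218.
To 2 decimal places, D = 0.32.

0.32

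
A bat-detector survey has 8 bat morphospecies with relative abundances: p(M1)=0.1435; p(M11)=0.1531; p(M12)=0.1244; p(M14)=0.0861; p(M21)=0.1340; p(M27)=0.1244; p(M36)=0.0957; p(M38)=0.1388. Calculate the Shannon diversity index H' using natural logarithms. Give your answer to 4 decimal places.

Each pᵢ ln pᵢ term (working shown to 6 dp, full precision carried): 0.1435×(-1.941420)=-0.278594, 0.1531×(-1.876664)=-0.287317, 0.1244×(-2.084253)=-0.259281, 0.0861×(-2.452246)=-0.211138, 0.134×(-2.009915)=-0.269329, 0.1244×(-2.084253)=-0.259281, 0.0957×(-2.346537)=-0.224564, 0.1388×(-1.974721)=-0.274091.
Sum = -2.063595, so H' = 2.0636.

2.0636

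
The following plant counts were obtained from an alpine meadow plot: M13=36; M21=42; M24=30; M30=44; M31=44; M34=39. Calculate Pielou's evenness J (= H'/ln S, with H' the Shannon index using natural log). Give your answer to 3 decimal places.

0.995

Total N = 36+42+30+44+44+39 = 235, so the proportions are 0.15319, 0.17872, 0.12766, 0.18723, 0.18723, 0.16596 (working shown to 5 dp, full precision carried).
H' = −Σ pᵢ ln pᵢ = −((-0.28740) + (-0.30775) + (-0.26277) + (-0.31369) + (-0.31369) + (-0.29806)) = 1.78336.
With S = 6 species, ln S = 1.79176, so J = 1.78336/1.79176 = 0.99531, i.e. 0.995 to 3 decimal places.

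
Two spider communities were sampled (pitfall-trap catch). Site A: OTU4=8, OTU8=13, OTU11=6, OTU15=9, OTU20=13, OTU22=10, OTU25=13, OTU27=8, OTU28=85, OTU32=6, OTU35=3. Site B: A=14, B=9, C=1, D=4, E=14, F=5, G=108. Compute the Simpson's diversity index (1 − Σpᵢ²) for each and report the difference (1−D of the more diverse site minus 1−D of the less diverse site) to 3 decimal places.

Site A: N=174, proportions 0.04598, 0.07471, 0.03448, 0.05172, 0.07471, 0.05747, 0.07471, 0.04598, 0.48851, 0.03448, 0.01724, giving 1−D = 0.73173 (working shown to 5 dp, full precision carried).
Site B: N=155, proportions 0.09032, 0.05806, 0.00645, 0.02581, 0.09032, 0.03226, 0.69677, giving 1−D = 0.49307.
Difference = |0.73173 − 0.49307| = 0.23866, i.e. 0.239 to 3 decimal places.

0.239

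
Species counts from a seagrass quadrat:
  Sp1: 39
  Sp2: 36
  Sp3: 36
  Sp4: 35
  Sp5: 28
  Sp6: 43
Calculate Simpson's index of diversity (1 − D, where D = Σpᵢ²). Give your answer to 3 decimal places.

0.831

Total N = 39+36+36+35+28+43 = 217, so the proportions are 0.17972, 0.1659, 0.1659, 0.16129, 0.12903, 0.19816 (working shown to 5 dp, full precision carried).
D = 0.17972² + 0.1659² + 0.1659² + 0.16129² + 0.12903² + 0.19816² = 0.03230 + 0.02752 + 0.02752 + 0.02601 + 0.01665 + 0.03927 = 0.16928.
So 1 − D = 0.83072, i.e. 0.831 to 3 decimal places.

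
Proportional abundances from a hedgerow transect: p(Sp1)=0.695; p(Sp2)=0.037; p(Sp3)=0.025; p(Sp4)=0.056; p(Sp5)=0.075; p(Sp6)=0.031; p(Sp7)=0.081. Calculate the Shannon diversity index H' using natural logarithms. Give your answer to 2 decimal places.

Each pᵢ ln pᵢ term (working shown to 4 dp, full precision carried): 0.695×(-0.3638)=-0.2529, 0.037×(-3.2968)=-0.1220, 0.025×(-3.6889)=-0.0922, 0.056×(-2.8824)=-0.1614, 0.075×(-2.5903)=-0.1943, 0.031×(-3.4738)=-0.1077, 0.081×(-2.5133)=-0.2036.
Sum = -1.1340, so H' = 1.13.

1.13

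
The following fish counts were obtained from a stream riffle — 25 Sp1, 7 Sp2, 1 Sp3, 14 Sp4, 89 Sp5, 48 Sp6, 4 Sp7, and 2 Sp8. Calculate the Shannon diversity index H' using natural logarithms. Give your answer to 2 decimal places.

Total N = 25+7+1+14+89+48+4+2 = 190, so the proportions are 0.1316, 0.0368, 0.0053, 0.0737, 0.4684, 0.2526, 0.0211, 0.0105 (working shown to 4 dp, full precision carried).
Each pᵢ ln pᵢ term: 0.1316×(-2.0281)=-0.2669, 0.0368×(-3.3011)=-0.1216, 0.0053×(-5.2470)=-0.0276, 0.0737×(-2.6080)=-0.1922, 0.4684×(-0.7584)=-0.3552, 0.2526×(-1.3758)=-0.3476, 0.0211×(-3.8607)=-0.0813, 0.0105×(-4.5539)=-0.0479.
Sum = -1.4403, so H' = 1.44.

1.44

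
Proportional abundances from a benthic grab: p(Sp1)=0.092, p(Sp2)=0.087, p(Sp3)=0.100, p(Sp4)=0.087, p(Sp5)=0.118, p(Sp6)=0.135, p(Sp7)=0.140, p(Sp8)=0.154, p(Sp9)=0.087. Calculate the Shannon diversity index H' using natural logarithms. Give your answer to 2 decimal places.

2.17

Each pᵢ ln pᵢ term (working shown to 4 dp, full precision carried): 0.092×(-2.3860)=-0.2195, 0.087×(-2.4418)=-0.2124, 0.1×(-2.3026)=-0.2303, 0.087×(-2.4418)=-0.2124, 0.118×(-2.1371)=-0.2522, 0.135×(-2.0025)=-0.2703, 0.14×(-1.9661)=-0.2753, 0.154×(-1.8708)=-0.2881, 0.087×(-2.4418)=-0.2124.
Sum = -2.1730, so H' = 2.17.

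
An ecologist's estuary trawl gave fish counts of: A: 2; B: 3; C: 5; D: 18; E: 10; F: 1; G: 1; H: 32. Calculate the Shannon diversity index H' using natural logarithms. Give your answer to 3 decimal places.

1.517

Total N = 2+3+5+18+10+1+1+32 = 72, so the proportions are 0.02778, 0.04167, 0.06944, 0.25, 0.13889, 0.01389, 0.01389, 0.44444 (working shown to 5 dp, full precision carried).
Each pᵢ ln pᵢ term: 0.02778×(-3.58352)=-0.09954, 0.04167×(-3.17805)=-0.13242, 0.06944×(-2.66723)=-0.18522, 0.25×(-1.38629)=-0.34657, 0.13889×(-1.97408)=-0.27418, 0.01389×(-4.27667)=-0.05940, 0.01389×(-4.27667)=-0.05940, 0.44444×(-0.81093)=-0.36041.
Sum = -1.51715, so H' = 1.517.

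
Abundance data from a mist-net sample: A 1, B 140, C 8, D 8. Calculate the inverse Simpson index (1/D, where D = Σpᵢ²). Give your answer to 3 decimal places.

1.249

Total N = 1+140+8+8 = 157, so the proportions are 0.006369, 0.89172, 0.050955, 0.050955 (working shown to 6 dp, full precision carried).
D = 0.006369² + 0.89172² + 0.050955² + 0.050955² = 0.000041 + 0.795164 + 0.002596 + 0.002596 = 0.800398.
So 1/D = 1.24938, i.e. 1.249 to 3 decimal places.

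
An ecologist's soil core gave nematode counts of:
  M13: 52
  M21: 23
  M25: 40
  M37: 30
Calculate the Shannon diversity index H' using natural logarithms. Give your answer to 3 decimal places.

1.341

Total N = 52+23+40+30 = 145, so the proportions are 0.35862, 0.15862, 0.27586, 0.2069 (working shown to 5 dp, full precision carried).
Each pᵢ ln pᵢ term: 0.35862×(-1.02549)=-0.36776, 0.15862×(-1.84124)=-0.29206, 0.27586×(-1.28785)=-0.35527, 0.2069×(-1.57554)=-0.32597.
Sum = -1.34106, so H' = 1.341.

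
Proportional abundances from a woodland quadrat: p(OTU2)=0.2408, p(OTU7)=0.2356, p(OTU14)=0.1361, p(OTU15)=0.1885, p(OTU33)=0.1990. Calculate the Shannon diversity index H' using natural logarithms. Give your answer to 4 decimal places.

1.5907

Each pᵢ ln pᵢ term (working shown to 6 dp, full precision carried): 0.2408×(-1.423789)=-0.342848, 0.2356×(-1.445620)=-0.340588, 0.1361×(-1.994365)=-0.271433, 0.1885×(-1.668657)=-0.314542, 0.199×(-1.614450)=-0.321276.
Sum = -1.590687, so H' = 1.5907.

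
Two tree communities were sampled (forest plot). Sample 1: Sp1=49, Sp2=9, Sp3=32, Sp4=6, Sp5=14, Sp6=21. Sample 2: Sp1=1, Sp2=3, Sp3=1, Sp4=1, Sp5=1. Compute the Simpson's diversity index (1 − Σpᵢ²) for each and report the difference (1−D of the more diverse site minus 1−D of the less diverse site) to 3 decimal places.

0.022

Sample 1: N=131, proportions 0.37405, 0.0687, 0.24427, 0.0458, 0.10687, 0.16031, giving 1−D = 0.75648 (working shown to 5 dp, full precision carried).
Sample 2: N=7, proportions 0.14286, 0.42857, 0.14286, 0.14286, 0.14286, giving 1−D = 0.73469.
Difference = |0.75648 − 0.73469| = 0.02179, i.e. 0.022 to 3 decimal places.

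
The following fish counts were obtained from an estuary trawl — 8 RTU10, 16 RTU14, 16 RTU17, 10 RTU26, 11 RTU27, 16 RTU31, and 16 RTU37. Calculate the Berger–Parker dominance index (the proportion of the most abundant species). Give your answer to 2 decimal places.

Total N = 8+16+16+10+11+16+16 = 93, so the proportions are 0.086, 0.172, 0.172, 0.1075, 0.1183, 0.172, 0.172 (working shown to 4 dp, full precision carried).
The largest proportion is 0.172, i.e. d = 0.17 to 2 decimal places.

0.17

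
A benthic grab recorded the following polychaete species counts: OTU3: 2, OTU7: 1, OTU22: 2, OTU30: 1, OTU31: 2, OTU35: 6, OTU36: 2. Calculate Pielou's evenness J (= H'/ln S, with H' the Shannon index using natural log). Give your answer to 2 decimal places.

Total N = 2+1+2+1+2+6+2 = 16, so the proportions are 0.125, 0.0625, 0.125, 0.0625, 0.125, 0.375, 0.125 (working shown to 4 dp, full precision carried).
H' = −Σ pᵢ ln pᵢ = −((-0.2599) + (-0.1733) + (-0.2599) + (-0.1733) + (-0.2599) + (-0.3678) + (-0.2599)) = 1.7541.
With S = 7 species, ln S = 1.9459, so J = 1.7541/1.9459 = 0.9014, i.e. 0.90 to 2 decimal places.

0.90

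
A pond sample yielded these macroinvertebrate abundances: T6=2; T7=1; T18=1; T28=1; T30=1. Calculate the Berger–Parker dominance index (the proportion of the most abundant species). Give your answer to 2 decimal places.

Total N = 2+1+1+1+1 = 6, so the proportions are 0.3333, 0.1667, 0.1667, 0.1667, 0.1667 (working shown to 4 dp, full precision carried).
The largest proportion is 0.3333, i.e. d = 0.33 to 2 decimal places.

0.33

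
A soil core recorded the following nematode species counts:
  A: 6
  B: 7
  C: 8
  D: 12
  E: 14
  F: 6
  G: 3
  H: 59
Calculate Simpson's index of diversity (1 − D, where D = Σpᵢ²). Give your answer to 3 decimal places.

Total N = 6+7+8+12+14+6+3+59 = 115, so the proportions are 0.05217, 0.06087, 0.06957, 0.10435, 0.12174, 0.05217, 0.02609, 0.51304 (working shown to 5 dp, full precision carried).
D = 0.05217² + 0.06087² + 0.06957² + 0.10435² + 0.12174² + 0.05217² + 0.02609² + 0.51304² = 0.00272 + 0.00371 + 0.00484 + 0.01089 + 0.01482 + 0.00272 + 0.00068 + 0.26321 = 0.30359.
So 1 − D = 0.69641, i.e. 0.696 to 3 decimal places.

0.696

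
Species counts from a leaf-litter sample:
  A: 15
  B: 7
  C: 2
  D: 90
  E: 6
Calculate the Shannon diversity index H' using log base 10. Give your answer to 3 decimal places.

0.373

Total N = 15+7+2+90+6 = 120, so the proportions are 0.125, 0.05833, 0.01667, 0.75, 0.05 (working shown to 5 dp, full precision carried).
Each pᵢ log₁₀ pᵢ term: 0.125×(-0.90309)=-0.11289, 0.05833×(-1.23408)=-0.07199, 0.01667×(-1.77815)=-0.02964, 0.75×(-0.12494)=-0.09370, 0.05×(-1.30103)=-0.06505.
Sum = -0.37327, so H' = 0.373.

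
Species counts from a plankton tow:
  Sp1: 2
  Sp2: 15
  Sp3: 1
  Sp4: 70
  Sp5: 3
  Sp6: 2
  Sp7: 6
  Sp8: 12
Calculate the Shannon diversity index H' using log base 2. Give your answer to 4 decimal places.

1.7950

Total N = 2+15+1+70+3+2+6+12 = 111, so the proportions are 0.018018, 0.135135, 0.009009, 0.630631, 0.027027, 0.018018, 0.054054, 0.108108 (working shown to 6 dp, full precision carried).
Each pᵢ log₂ pᵢ term: 0.018018×(-5.794416)=-0.104404, 0.135135×(-2.887525)=-0.390206, 0.009009×(-6.794416)=-0.061211, 0.630631×(-0.665133)=-0.419453, 0.027027×(-5.209453)=-0.140796, 0.018018×(-5.794416)=-0.104404, 0.054054×(-4.209453)=-0.227538, 0.108108×(-3.209453)=-0.346968.
Sum = -1.794980, so H' = 1.7950.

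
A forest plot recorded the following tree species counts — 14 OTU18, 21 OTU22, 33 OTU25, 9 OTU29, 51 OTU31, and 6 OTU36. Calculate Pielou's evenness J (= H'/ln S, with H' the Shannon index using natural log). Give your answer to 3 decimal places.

Total N = 14+21+33+9+51+6 = 134, so the proportions are 0.10448, 0.15672, 0.24627, 0.06716, 0.3806, 0.04478 (working shown to 5 dp, full precision carried).
H' = −Σ pᵢ ln pᵢ = −((-0.23599) + (-0.29045) + (-0.34510) + (-0.18138) + (-0.36766) + (-0.13908)) = 1.55967.
With S = 6 species, ln S = 1.79176, so J = 1.55967/1.79176 = 0.87047, i.e. 0.870 to 3 decimal places.

0.870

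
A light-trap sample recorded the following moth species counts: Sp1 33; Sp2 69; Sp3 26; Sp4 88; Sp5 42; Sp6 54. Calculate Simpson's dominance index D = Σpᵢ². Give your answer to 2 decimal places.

Total N = 33+69+26+88+42+54 = 312, so the proportions are 0.1058, 0.2212, 0.0833, 0.2821, 0.1346, 0.1731 (working shown to 4 dp, full precision carried).
D = 0.1058² + 0.2212² + 0.0833² + 0.2821² + 0.1346² + 0.1731² = 0.0112 + 0.0489 + 0.0069 + 0.0796 + 0.0181 + 0.0300 = 0.1947.
To 2 decimal places, D = 0.19.

0.19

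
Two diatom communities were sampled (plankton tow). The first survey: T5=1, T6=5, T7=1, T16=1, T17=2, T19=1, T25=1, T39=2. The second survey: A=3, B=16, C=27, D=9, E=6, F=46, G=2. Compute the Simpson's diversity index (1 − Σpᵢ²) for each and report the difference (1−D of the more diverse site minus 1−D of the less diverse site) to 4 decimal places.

0.0781

The first survey: N=14, proportions 0.071429, 0.357143, 0.071429, 0.071429, 0.142857, 0.071429, 0.071429, 0.142857, giving 1−D = 0.806122 (working shown to 6 dp, full precision carried).
The second survey: N=109, proportions 0.027523, 0.146789, 0.247706, 0.082569, 0.055046, 0.422018, 0.018349, giving 1−D = 0.728053.
Difference = |0.806122 − 0.728053| = 0.078069, i.e. 0.0781 to 4 decimal places.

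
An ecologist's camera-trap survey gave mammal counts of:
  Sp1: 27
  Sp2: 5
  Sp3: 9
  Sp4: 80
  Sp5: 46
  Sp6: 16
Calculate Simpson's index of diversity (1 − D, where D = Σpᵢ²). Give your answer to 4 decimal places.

Total N = 27+5+9+80+46+16 = 183, so the proportions are 0.147541, 0.027322, 0.04918, 0.437158, 0.251366, 0.087432 (working shown to 6 dp, full precision carried).
D = 0.147541² + 0.027322² + 0.04918² + 0.437158² + 0.251366² + 0.087432² = 0.021768 + 0.000747 + 0.002419 + 0.191108 + 0.063185 + 0.007644 = 0.286870.
So 1 − D = 0.713130, i.e. 0.7131 to 4 decimal places.

0.7131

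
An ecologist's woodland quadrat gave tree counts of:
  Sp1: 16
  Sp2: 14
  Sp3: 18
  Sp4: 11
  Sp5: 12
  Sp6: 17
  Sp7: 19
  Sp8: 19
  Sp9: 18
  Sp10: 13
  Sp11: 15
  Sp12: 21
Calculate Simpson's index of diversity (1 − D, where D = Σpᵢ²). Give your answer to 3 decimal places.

Total N = 16+14+18+11+12+17+19+19+18+13+15+21 = 193, so the proportions are 0.0829, 0.07254, 0.09326, 0.05699, 0.06218, 0.08808, 0.09845, 0.09845, 0.09326, 0.06736, 0.07772, 0.10881 (working shown to 5 dp, full precision carried).
D = 0.0829² + 0.07254² + 0.09326² + 0.05699² + 0.06218² + 0.08808² + 0.09845² + 0.09845² + 0.09326² + 0.06736² + 0.07772² + 0.10881² = 0.00687 + 0.00526 + 0.00870 + 0.00325 + 0.00387 + 0.00776 + 0.00969 + 0.00969 + 0.00870 + 0.00454 + 0.00604 + 0.01184 = 0.08620.
So 1 − D = 0.91380, i.e. 0.914 to 3 decimal places.

0.914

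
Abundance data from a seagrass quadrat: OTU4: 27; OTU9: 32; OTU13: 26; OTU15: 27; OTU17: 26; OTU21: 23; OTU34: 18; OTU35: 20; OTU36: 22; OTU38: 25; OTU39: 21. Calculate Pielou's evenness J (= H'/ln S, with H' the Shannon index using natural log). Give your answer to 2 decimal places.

0.99

Total N = 27+32+26+27+26+23+18+20+22+25+21 = 267, so the proportions are 0.10112, 0.11985, 0.09738, 0.10112, 0.09738, 0.08614, 0.06742, 0.07491, 0.0824, 0.09363, 0.07865 (working shown to 5 dp, full precision carried).
H' = −Σ pᵢ ln pᵢ = −((-0.23172) + (-0.25426) + (-0.22681) + (-0.23172) + (-0.22681) + (-0.21120) + (-0.18181) + (-0.19412) + (-0.20568) + (-0.22176) + (-0.19999)) = 2.38587.
With S = 11 species, ln S = 2.39790, so J = 2.38587/2.39790 = 0.99499, i.e. 0.99 to 2 decimal places.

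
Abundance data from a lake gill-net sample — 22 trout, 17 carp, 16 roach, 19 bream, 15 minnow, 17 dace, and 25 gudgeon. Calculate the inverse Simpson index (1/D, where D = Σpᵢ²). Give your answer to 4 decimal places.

Total N = 22+17+16+19+15+17+25 = 131, so the proportions are 0.16793893, 0.12977099, 0.1221374, 0.14503817, 0.11450382, 0.12977099, 0.19083969 (working shown to 8 dp, full precision carried).
D = 0.16793893² + 0.12977099² + 0.1221374² + 0.14503817² + 0.11450382² + 0.12977099² + 0.19083969² = 0.02820348 + 0.01684051 + 0.01491755 + 0.02103607 + 0.01311112 + 0.01684051 + 0.03641979 = 0.14736903.
So 1/D = 6.785686, i.e. 6.7857 to 4 decimal places.

6.7857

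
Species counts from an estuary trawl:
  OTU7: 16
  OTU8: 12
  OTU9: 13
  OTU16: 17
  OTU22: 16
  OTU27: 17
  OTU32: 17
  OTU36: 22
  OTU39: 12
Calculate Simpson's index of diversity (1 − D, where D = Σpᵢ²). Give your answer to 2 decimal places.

0.88

Total N = 16+12+13+17+16+17+17+22+12 = 142, so the proportions are 0.11268, 0.08451, 0.09155, 0.11972, 0.11268, 0.11972, 0.11972, 0.15493, 0.08451 (working shown to 5 dp, full precision carried).
D = 0.11268² + 0.08451² + 0.09155² + 0.11972² + 0.11268² + 0.11972² + 0.11972² + 0.15493² + 0.08451² = 0.01270 + 0.00714 + 0.00838 + 0.01433 + 0.01270 + 0.01433 + 0.01433 + 0.02400 + 0.00714 = 0.11506.
So 1 − D = 0.88494, i.e. 0.88 to 2 decimal places.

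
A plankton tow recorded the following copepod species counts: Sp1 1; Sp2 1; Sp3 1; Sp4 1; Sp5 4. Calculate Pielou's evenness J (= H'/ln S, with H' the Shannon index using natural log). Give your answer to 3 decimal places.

Total N = 1+1+1+1+4 = 8, so the proportions are 0.125, 0.125, 0.125, 0.125, 0.5 (working shown to 5 dp, full precision carried).
H' = −Σ pᵢ ln pᵢ = −((-0.25993) + (-0.25993) + (-0.25993) + (-0.25993) + (-0.34657)) = 1.38629.
With S = 5 species, ln S = 1.60944, so J = 1.38629/1.60944 = 0.86135, i.e. 0.861 to 3 decimal places.

0.861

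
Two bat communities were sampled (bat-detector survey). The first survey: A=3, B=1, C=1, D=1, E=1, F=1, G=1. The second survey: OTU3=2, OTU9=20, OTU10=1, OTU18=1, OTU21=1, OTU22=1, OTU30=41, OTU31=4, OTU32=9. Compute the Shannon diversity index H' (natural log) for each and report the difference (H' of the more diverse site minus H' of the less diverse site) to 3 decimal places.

0.435

The first survey: N=9, proportions 0.33333, 0.11111, 0.11111, 0.11111, 0.11111, 0.11111, 0.11111, giving H' = 1.83102 (working shown to 5 dp, full precision carried).
The second survey: N=80, proportions 0.025, 0.25, 0.0125, 0.0125, 0.0125, 0.0125, 0.5125, 0.05, 0.1125, giving H' = 1.39606.
Difference = |1.83102 − 1.39606| = 0.43496, i.e. 0.435 to 3 decimal places.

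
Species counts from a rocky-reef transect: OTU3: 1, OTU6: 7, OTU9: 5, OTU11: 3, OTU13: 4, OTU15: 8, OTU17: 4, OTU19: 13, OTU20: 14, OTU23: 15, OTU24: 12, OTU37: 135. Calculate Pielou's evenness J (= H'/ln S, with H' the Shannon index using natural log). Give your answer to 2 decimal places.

Total N = 1+7+5+3+4+8+4+13+14+15+12+135 = 221, so the proportions are 0.0045, 0.0317, 0.0226, 0.0136, 0.0181, 0.0362, 0.0181, 0.0588, 0.0633, 0.0679, 0.0543, 0.6109 (working shown to 4 dp, full precision carried).
H' = −Σ pᵢ ln pᵢ = −((-0.0244) + (-0.1093) + (-0.0857) + (-0.0584) + (-0.0726) + (-0.1201) + (-0.0726) + (-0.1667) + (-0.1748) + (-0.1826) + (-0.1582) + (-0.3011)) = 1.5265.
With S = 12 species, ln S = 2.4849, so J = 1.5265/2.4849 = 0.6143, i.e. 0.61 to 2 decimal places.

0.61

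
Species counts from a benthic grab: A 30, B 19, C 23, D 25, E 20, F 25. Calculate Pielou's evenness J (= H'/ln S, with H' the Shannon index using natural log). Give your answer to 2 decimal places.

Total N = 30+19+23+25+20+25 = 142, so the proportions are 0.2113, 0.1338, 0.162, 0.1761, 0.1408, 0.1761 (working shown to 4 dp, full precision carried).
H' = −Σ pᵢ ln pᵢ = −((-0.3284) + (-0.2691) + (-0.2948) + (-0.3058) + (-0.2761) + (-0.3058)) = 1.7801.
With S = 6 species, ln S = 1.7918, so J = 1.7801/1.7918 = 0.9935, i.e. 0.99 to 2 decimal places.

0.99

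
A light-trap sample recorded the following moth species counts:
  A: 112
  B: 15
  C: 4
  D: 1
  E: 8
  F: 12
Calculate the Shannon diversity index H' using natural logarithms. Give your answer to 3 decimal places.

0.938

Total N = 112+15+4+1+8+12 = 152, so the proportions are 0.73684, 0.09868, 0.02632, 0.00658, 0.05263, 0.07895 (working shown to 5 dp, full precision carried).
Each pᵢ ln pᵢ term: 0.73684×(-0.30538)=-0.22502, 0.09868×(-2.31583)=-0.22854, 0.02632×(-3.63759)=-0.09573, 0.00658×(-5.02388)=-0.03305, 0.05263×(-2.94444)=-0.15497, 0.07895×(-2.53897)=-0.20045.
Sum = -0.93775, so H' = 0.938.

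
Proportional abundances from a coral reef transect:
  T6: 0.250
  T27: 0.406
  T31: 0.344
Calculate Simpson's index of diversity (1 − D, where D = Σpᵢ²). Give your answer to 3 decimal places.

0.654

D = 0.25² + 0.406² + 0.344² = 0.06250 + 0.16484 + 0.11834 = 0.34567 (working shown to 5 dp, full precision carried).
So 1 − D = 0.65433, i.e. 0.654 to 3 decimal places.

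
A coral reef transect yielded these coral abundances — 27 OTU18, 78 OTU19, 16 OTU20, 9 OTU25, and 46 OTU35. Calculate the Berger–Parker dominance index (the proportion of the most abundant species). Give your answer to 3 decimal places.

Total N = 27+78+16+9+46 = 176, so the proportions are 0.15341, 0.44318, 0.09091, 0.05114, 0.26136 (working shown to 5 dp, full precision carried).
The largest proportion is 0.44318, i.e. d = 0.443 to 3 decimal places.

0.443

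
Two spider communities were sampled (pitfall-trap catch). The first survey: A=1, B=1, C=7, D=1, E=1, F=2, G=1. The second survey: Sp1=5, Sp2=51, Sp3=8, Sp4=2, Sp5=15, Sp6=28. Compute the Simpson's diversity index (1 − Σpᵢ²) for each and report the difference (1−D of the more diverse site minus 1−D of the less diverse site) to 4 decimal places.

0.0158

The first survey: N=14, proportions 0.071429, 0.071429, 0.5, 0.071429, 0.071429, 0.142857, 0.071429, giving 1−D = 0.704082 (working shown to 6 dp, full precision carried).
The second survey: N=109, proportions 0.045872, 0.46789, 0.073394, 0.018349, 0.137615, 0.256881, giving 1−D = 0.688326.
Difference = |0.704082 − 0.688326| = 0.015756, i.e. 0.0158 to 4 decimal places.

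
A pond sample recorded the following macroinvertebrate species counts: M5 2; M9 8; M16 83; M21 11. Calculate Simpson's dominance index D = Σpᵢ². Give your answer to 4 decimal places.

0.6544

Total N = 2+8+83+11 = 104, so the proportions are 0.019231, 0.076923, 0.798077, 0.105769 (working shown to 6 dp, full precision carried).
D = 0.019231² + 0.076923² + 0.798077² + 0.105769² = 0.000370 + 0.005917 + 0.636927 + 0.011187 = 0.654401.
To 4 decimal places, D = 0.6544.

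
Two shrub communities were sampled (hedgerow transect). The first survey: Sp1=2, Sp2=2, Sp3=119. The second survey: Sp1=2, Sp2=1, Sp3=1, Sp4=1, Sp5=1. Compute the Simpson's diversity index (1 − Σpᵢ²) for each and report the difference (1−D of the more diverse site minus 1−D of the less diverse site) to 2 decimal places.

0.71

The first survey: N=123, proportions 0.0163, 0.0163, 0.9675, giving 1−D = 0.0635 (working shown to 4 dp, full precision carried).
The second survey: N=6, proportions 0.3333, 0.1667, 0.1667, 0.1667, 0.1667, giving 1−D = 0.7778.
Difference = |0.0635 − 0.7778| = 0.7143, i.e. 0.71 to 2 decimal places.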